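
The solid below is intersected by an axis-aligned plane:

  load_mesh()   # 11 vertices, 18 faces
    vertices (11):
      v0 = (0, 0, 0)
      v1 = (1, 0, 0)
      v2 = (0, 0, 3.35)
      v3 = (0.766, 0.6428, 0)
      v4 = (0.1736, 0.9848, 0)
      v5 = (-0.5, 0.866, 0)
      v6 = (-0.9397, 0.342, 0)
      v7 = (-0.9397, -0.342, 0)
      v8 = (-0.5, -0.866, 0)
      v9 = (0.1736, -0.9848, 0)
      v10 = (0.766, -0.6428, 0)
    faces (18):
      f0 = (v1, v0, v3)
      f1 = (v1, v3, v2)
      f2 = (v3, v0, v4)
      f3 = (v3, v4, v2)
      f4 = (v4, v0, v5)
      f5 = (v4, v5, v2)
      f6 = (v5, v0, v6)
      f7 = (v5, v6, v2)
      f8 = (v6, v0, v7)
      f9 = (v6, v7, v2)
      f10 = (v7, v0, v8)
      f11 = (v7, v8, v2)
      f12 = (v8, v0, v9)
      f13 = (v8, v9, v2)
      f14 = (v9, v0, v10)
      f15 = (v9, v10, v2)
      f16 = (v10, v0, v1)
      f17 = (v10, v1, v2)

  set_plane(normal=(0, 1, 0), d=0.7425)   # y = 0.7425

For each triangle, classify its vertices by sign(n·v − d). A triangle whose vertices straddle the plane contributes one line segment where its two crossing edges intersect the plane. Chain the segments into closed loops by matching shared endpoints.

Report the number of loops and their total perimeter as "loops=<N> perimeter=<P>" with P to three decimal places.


Straddling triangles (6 of 18):
  (v3,v0,v4) [--+] → (0.130887, 0.7425, 0)–(0.593303, 0.7425, 0)  len=0.4624
  (v3,v4,v2) [-+-] → (0.593303, 0.7425, 0)–(0.130887, 0.7425, 0.824233)  len=0.9451
  (v4,v0,v5) [+-+] → (0.130887, 0.7425, 0)–(-0.428695, 0.7425, 0)  len=0.5596
  (v4,v5,v2) [++-] → (-0.428695, 0.7425, 0.477742)–(0.130887, 0.7425, 0.824233)  len=0.6582
  (v5,v0,v6) [+--] → (-0.428695, 0.7425, 0)–(-0.603632, 0.7425, 0)  len=0.1749
  (v5,v6,v2) [+--] → (-0.603632, 0.7425, 0)–(-0.428695, 0.7425, 0.477742)  len=0.5088

Chained into 1 loop(s):
  loop 1: 6 segments, perimeter = 3.3090
Total perimeter = 3.309

loops=1 perimeter=3.309


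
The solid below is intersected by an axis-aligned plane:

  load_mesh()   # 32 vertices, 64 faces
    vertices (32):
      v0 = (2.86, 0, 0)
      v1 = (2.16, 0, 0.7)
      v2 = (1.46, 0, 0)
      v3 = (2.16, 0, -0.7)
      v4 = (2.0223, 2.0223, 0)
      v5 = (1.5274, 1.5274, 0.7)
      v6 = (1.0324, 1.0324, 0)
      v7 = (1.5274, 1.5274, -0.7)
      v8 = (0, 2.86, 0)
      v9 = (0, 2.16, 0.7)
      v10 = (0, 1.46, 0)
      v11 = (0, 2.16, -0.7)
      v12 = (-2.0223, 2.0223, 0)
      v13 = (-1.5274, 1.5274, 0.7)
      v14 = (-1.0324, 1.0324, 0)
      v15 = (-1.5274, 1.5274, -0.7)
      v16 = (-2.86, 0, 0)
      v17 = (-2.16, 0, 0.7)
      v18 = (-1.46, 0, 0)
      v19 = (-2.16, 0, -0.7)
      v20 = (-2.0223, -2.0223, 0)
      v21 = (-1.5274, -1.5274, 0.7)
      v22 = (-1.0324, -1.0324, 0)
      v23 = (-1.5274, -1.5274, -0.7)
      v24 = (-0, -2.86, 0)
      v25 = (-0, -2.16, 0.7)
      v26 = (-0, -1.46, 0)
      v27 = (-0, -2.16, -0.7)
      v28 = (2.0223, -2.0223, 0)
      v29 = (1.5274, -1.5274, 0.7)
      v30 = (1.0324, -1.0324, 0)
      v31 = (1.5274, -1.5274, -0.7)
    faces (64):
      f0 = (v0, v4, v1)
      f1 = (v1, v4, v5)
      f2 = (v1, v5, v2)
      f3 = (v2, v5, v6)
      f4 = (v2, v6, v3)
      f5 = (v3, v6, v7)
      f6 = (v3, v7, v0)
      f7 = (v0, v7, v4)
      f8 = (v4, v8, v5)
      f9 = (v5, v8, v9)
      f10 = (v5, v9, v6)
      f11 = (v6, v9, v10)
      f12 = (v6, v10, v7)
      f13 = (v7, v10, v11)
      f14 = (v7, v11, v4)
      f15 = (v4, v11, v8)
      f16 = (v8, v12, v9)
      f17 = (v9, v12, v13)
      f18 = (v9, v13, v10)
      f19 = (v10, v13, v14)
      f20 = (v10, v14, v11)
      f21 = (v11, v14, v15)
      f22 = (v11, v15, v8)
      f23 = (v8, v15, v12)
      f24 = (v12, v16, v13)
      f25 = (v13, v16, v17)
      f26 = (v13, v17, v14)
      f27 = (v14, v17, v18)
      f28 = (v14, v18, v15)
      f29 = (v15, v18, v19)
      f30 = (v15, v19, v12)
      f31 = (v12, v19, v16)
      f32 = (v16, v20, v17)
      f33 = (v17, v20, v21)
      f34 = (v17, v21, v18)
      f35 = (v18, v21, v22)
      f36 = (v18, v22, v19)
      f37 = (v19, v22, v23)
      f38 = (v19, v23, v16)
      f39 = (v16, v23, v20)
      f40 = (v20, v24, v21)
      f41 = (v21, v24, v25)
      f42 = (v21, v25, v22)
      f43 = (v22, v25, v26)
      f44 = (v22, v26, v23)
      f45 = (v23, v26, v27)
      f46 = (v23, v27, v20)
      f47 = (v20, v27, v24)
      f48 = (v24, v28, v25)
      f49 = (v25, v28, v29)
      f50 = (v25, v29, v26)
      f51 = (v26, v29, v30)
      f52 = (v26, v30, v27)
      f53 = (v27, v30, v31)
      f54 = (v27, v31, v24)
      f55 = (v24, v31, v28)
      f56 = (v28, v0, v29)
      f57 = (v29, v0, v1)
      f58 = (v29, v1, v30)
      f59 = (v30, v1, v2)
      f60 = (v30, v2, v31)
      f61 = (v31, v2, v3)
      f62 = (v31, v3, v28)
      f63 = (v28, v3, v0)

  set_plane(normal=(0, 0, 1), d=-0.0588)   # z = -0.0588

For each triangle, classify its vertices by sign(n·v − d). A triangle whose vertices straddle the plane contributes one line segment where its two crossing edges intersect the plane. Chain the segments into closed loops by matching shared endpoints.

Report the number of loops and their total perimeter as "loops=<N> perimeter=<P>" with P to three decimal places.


loops=2 perimeter=26.451

Straddling triangles (32 of 64):
  (v2,v6,v3) [++-] → (1.12712, 0.945678, -0.0588)–(1.5188, 0, -0.0588)  len=1.0236
  (v3,v6,v7) [-+-] → (1.12712, 0.945678, -0.0588)–(1.07398, 1.07398, -0.0588)  len=0.1389
  (v3,v7,v0) [--+] → (2.74806, 0.128302, -0.0588)–(2.8012, 0, -0.0588)  len=0.1389
  (v0,v7,v4) [+-+] → (2.74806, 0.128302, -0.0588)–(1.98073, 1.98073, -0.0588)  len=2.0051
  (v6,v10,v7) [++-] → (0.128302, 1.46566, -0.0588)–(1.07398, 1.07398, -0.0588)  len=1.0236
  (v7,v10,v11) [-+-] → (0.128302, 1.46566, -0.0588)–(0, 1.5188, -0.0588)  len=0.1389
  (v7,v11,v4) [--+] → (1.85243, 2.03387, -0.0588)–(1.98073, 1.98073, -0.0588)  len=0.1389
  (v4,v11,v8) [+-+] → (1.85243, 2.03387, -0.0588)–(0, 2.8012, -0.0588)  len=2.0051
  (v10,v14,v11) [++-] → (-0.945678, 1.12712, -0.0588)–(0, 1.5188, -0.0588)  len=1.0236
  (v11,v14,v15) [-+-] → (-0.945678, 1.12712, -0.0588)–(-1.07398, 1.07398, -0.0588)  len=0.1389
  (v11,v15,v8) [--+] → (-0.128302, 2.74806, -0.0588)–(0, 2.8012, -0.0588)  len=0.1389
  (v8,v15,v12) [+-+] → (-0.128302, 2.74806, -0.0588)–(-1.98073, 1.98073, -0.0588)  len=2.0051
  (v14,v18,v15) [++-] → (-1.46566, 0.128302, -0.0588)–(-1.07398, 1.07398, -0.0588)  len=1.0236
  (v15,v18,v19) [-+-] → (-1.46566, 0.128302, -0.0588)–(-1.5188, 0, -0.0588)  len=0.1389
  (v15,v19,v12) [--+] → (-2.03387, 1.85243, -0.0588)–(-1.98073, 1.98073, -0.0588)  len=0.1389
  (v12,v19,v16) [+-+] → (-2.03387, 1.85243, -0.0588)–(-2.8012, 0, -0.0588)  len=2.0051
  (v18,v22,v19) [++-] → (-1.12712, -0.945678, -0.0588)–(-1.5188, 0, -0.0588)  len=1.0236
  (v19,v22,v23) [-+-] → (-1.12712, -0.945678, -0.0588)–(-1.07398, -1.07398, -0.0588)  len=0.1389
  (v19,v23,v16) [--+] → (-2.74806, -0.128302, -0.0588)–(-2.8012, 0, -0.0588)  len=0.1389
  (v16,v23,v20) [+-+] → (-2.74806, -0.128302, -0.0588)–(-1.98073, -1.98073, -0.0588)  len=2.0051
  (v22,v26,v23) [++-] → (-0.128302, -1.46566, -0.0588)–(-1.07398, -1.07398, -0.0588)  len=1.0236
  (v23,v26,v27) [-+-] → (-0.128302, -1.46566, -0.0588)–(0, -1.5188, -0.0588)  len=0.1389
  (v23,v27,v20) [--+] → (-1.85243, -2.03387, -0.0588)–(-1.98073, -1.98073, -0.0588)  len=0.1389
  (v20,v27,v24) [+-+] → (-1.85243, -2.03387, -0.0588)–(0, -2.8012, -0.0588)  len=2.0051
  (v26,v30,v27) [++-] → (0.945678, -1.12712, -0.0588)–(0, -1.5188, -0.0588)  len=1.0236
  (v27,v30,v31) [-+-] → (0.945678, -1.12712, -0.0588)–(1.07398, -1.07398, -0.0588)  len=0.1389
  (v27,v31,v24) [--+] → (0.128302, -2.74806, -0.0588)–(0, -2.8012, -0.0588)  len=0.1389
  (v24,v31,v28) [+-+] → (0.128302, -2.74806, -0.0588)–(1.98073, -1.98073, -0.0588)  len=2.0051
  (v30,v2,v31) [++-] → (1.46566, -0.128302, -0.0588)–(1.07398, -1.07398, -0.0588)  len=1.0236
  (v31,v2,v3) [-+-] → (1.46566, -0.128302, -0.0588)–(1.5188, 0, -0.0588)  len=0.1389
  (v31,v3,v28) [--+] → (2.03387, -1.85243, -0.0588)–(1.98073, -1.98073, -0.0588)  len=0.1389
  (v28,v3,v0) [+-+] → (2.03387, -1.85243, -0.0588)–(2.8012, 0, -0.0588)  len=2.0051

Chained into 2 loop(s):
  loop 1: 16 segments, perimeter = 9.2996
  loop 2: 16 segments, perimeter = 17.1515
Total perimeter = 26.451


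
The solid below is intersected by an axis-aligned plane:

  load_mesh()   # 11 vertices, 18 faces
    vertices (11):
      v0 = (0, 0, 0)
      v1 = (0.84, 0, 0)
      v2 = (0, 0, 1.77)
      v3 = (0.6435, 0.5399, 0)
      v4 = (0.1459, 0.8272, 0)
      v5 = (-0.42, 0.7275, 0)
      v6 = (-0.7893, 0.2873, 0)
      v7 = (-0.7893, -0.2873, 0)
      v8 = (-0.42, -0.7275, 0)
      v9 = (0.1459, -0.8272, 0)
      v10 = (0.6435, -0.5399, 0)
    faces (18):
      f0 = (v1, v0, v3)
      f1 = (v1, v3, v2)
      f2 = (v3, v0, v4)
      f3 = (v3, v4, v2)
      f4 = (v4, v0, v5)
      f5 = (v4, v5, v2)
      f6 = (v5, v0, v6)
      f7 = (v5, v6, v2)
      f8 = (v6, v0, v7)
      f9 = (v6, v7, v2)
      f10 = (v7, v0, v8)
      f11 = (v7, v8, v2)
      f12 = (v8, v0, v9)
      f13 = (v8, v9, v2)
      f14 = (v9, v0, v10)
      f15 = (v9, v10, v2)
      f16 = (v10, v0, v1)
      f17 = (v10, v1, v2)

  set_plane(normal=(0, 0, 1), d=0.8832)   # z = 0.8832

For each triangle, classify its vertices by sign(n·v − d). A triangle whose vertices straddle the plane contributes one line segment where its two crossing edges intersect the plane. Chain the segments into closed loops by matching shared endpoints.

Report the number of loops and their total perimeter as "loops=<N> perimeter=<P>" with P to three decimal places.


loops=1 perimeter=2.591

Straddling triangles (9 of 18):
  (v1,v3,v2) [--+] → (0.322404, 0.270499, 0.8832)–(0.420854, 0, 0.8832)  len=0.2879
  (v3,v4,v2) [--+] → (0.0730984, 0.414441, 0.8832)–(0.322404, 0.270499, 0.8832)  len=0.2879
  (v4,v5,v2) [--+] → (-0.210427, 0.36449, 0.8832)–(0.0730984, 0.414441, 0.8832)  len=0.2879
  (v5,v6,v2) [--+] → (-0.395453, 0.143942, 0.8832)–(-0.210427, 0.36449, 0.8832)  len=0.2879
  (v6,v7,v2) [--+] → (-0.395453, -0.143942, 0.8832)–(-0.395453, 0.143942, 0.8832)  len=0.2879
  (v7,v8,v2) [--+] → (-0.210427, -0.36449, 0.8832)–(-0.395453, -0.143942, 0.8832)  len=0.2879
  (v8,v9,v2) [--+] → (0.0730984, -0.414441, 0.8832)–(-0.210427, -0.36449, 0.8832)  len=0.2879
  (v9,v10,v2) [--+] → (0.322404, -0.270499, 0.8832)–(0.0730984, -0.414441, 0.8832)  len=0.2879
  (v10,v1,v2) [--+] → (0.420854, 0, 0.8832)–(0.322404, -0.270499, 0.8832)  len=0.2879

Chained into 1 loop(s):
  loop 1: 9 segments, perimeter = 2.5909
Total perimeter = 2.591


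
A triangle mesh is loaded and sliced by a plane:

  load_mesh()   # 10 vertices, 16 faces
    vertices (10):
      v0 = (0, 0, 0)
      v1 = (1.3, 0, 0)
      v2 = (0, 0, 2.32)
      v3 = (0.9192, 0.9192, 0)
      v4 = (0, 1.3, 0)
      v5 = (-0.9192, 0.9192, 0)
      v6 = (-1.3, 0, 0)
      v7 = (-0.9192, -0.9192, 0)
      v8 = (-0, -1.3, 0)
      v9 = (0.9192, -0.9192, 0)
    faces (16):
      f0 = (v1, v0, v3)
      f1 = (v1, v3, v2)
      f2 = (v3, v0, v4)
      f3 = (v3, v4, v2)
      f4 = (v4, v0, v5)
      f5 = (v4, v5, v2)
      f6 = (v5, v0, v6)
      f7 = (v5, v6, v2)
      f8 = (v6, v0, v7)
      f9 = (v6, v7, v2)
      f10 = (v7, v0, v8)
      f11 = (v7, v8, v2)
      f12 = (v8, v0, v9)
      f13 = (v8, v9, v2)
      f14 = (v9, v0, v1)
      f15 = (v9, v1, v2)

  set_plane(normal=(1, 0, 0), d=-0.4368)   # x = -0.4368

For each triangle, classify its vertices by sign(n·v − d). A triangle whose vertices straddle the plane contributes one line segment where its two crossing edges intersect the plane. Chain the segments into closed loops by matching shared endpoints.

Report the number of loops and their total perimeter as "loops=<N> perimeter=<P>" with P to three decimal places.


loops=1 perimeter=6.116

Straddling triangles (8 of 16):
  (v4,v0,v5) [++-] → (-0.4368, 0.4368, 0)–(-0.4368, 1.11905, 0)  len=0.6822
  (v4,v5,v2) [+-+] → (-0.4368, 1.11905, 0)–(-0.4368, 0.4368, 1.21755)  len=1.3957
  (v5,v0,v6) [-+-] → (-0.4368, 0.4368, 0)–(-0.4368, 0, 0)  len=0.4368
  (v5,v6,v2) [--+] → (-0.4368, 0, 1.54048)–(-0.4368, 0.4368, 1.21755)  len=0.5432
  (v6,v0,v7) [-+-] → (-0.4368, 0, 0)–(-0.4368, -0.4368, 0)  len=0.4368
  (v6,v7,v2) [--+] → (-0.4368, -0.4368, 1.21755)–(-0.4368, 0, 1.54048)  len=0.5432
  (v7,v0,v8) [-++] → (-0.4368, -0.4368, 0)–(-0.4368, -1.11905, 0)  len=0.6822
  (v7,v8,v2) [-++] → (-0.4368, -1.11905, 0)–(-0.4368, -0.4368, 1.21755)  len=1.3957

Chained into 1 loop(s):
  loop 1: 8 segments, perimeter = 6.1158
Total perimeter = 6.116


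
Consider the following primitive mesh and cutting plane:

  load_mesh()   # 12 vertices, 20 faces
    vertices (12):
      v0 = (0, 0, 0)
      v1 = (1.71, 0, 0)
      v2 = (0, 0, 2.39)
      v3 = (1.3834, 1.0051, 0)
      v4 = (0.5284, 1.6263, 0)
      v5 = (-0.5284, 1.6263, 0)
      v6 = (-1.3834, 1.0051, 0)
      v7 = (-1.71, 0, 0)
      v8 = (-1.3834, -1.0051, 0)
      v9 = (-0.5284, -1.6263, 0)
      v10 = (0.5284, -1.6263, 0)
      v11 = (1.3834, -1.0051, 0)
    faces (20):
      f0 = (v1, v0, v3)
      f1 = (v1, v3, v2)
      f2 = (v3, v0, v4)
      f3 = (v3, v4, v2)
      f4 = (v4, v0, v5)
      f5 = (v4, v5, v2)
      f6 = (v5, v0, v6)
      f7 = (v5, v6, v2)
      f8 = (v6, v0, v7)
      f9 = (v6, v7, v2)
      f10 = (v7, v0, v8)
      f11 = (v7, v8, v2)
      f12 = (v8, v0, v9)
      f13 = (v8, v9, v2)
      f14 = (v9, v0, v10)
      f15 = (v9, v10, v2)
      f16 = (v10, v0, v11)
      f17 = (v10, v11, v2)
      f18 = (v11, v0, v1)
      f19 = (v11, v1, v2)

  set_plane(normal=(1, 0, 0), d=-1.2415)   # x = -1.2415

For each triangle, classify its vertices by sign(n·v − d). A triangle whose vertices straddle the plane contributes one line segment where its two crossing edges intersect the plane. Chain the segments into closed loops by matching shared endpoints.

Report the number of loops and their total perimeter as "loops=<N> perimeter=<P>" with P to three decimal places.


loops=1 perimeter=4.838

Straddling triangles (8 of 20):
  (v5,v0,v6) [++-] → (-1.2415, 0.902004, 0)–(-1.2415, 1.1082, 0)  len=0.2062
  (v5,v6,v2) [+-+] → (-1.2415, 1.1082, 0)–(-1.2415, 0.902004, 0.24515)  len=0.3203
  (v6,v0,v7) [-+-] → (-1.2415, 0.902004, 0)–(-1.2415, 0, 0)  len=0.9020
  (v6,v7,v2) [--+] → (-1.2415, 0, 0.654804)–(-1.2415, 0.902004, 0.24515)  len=0.9907
  (v7,v0,v8) [-+-] → (-1.2415, 0, 0)–(-1.2415, -0.902004, 0)  len=0.9020
  (v7,v8,v2) [--+] → (-1.2415, -0.902004, 0.24515)–(-1.2415, 0, 0.654804)  len=0.9907
  (v8,v0,v9) [-++] → (-1.2415, -0.902004, 0)–(-1.2415, -1.1082, 0)  len=0.2062
  (v8,v9,v2) [-++] → (-1.2415, -1.1082, 0)–(-1.2415, -0.902004, 0.24515)  len=0.3203

Chained into 1 loop(s):
  loop 1: 8 segments, perimeter = 4.8384
Total perimeter = 4.838


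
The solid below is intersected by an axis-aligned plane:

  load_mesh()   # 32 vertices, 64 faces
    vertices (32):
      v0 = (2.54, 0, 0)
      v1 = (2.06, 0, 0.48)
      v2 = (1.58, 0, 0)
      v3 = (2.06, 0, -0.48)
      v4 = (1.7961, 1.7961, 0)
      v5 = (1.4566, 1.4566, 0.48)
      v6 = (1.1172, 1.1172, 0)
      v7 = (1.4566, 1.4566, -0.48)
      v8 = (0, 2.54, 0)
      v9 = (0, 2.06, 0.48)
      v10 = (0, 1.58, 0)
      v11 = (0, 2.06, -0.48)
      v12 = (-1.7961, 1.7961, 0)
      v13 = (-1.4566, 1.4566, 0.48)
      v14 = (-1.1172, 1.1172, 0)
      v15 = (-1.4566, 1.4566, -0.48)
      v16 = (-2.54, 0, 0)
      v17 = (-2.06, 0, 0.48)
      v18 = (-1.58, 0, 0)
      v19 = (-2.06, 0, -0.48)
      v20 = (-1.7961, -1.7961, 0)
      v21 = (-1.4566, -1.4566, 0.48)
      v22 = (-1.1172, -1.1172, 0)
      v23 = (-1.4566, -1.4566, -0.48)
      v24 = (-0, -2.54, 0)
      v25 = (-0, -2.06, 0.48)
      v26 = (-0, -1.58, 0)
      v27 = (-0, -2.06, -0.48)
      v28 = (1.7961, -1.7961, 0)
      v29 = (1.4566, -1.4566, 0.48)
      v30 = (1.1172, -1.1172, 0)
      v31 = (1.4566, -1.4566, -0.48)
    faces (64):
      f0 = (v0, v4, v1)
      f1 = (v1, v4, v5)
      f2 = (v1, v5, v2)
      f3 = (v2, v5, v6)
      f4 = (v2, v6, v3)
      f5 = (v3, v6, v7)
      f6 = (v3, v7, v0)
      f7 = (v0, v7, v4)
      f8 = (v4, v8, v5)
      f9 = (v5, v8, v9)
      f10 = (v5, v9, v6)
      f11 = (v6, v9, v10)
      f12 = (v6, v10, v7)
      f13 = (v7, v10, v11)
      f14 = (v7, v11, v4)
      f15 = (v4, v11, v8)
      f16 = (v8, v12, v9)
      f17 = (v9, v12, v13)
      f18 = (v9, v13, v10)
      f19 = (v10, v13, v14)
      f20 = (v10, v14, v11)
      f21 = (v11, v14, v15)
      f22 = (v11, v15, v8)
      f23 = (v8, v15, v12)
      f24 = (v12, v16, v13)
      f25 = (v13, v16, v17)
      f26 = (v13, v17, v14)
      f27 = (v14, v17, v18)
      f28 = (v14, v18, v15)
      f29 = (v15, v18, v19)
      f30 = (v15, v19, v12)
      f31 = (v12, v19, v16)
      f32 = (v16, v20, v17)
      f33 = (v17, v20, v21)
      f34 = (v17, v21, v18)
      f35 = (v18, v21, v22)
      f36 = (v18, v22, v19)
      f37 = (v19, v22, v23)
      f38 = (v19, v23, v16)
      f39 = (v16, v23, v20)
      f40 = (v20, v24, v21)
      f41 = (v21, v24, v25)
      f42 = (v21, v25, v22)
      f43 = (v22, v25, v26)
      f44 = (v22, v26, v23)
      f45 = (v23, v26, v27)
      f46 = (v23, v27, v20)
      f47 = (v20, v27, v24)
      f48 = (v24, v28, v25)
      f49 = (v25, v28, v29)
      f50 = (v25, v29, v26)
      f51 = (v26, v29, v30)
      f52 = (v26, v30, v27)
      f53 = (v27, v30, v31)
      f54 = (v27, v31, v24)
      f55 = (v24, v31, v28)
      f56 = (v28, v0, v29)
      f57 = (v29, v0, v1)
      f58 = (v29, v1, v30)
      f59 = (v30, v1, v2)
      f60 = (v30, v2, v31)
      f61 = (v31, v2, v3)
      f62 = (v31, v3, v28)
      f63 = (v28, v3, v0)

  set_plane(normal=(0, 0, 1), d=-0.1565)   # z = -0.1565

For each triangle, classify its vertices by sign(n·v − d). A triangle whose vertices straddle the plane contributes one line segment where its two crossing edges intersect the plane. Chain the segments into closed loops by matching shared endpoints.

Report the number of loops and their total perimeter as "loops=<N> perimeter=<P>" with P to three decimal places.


loops=2 perimeter=25.226

Straddling triangles (32 of 64):
  (v2,v6,v3) [++-] → (1.42459, 0.752946, -0.1565)–(1.7365, 0, -0.1565)  len=0.8150
  (v3,v6,v7) [-+-] → (1.42459, 0.752946, -0.1565)–(1.22786, 1.22786, -0.1565)  len=0.5140
  (v3,v7,v0) [--+] → (2.18677, 0.474912, -0.1565)–(2.3835, 0, -0.1565)  len=0.5140
  (v0,v7,v4) [+-+] → (2.18677, 0.474912, -0.1565)–(1.68541, 1.68541, -0.1565)  len=1.3102
  (v6,v10,v7) [++-] → (0.474912, 1.53977, -0.1565)–(1.22786, 1.22786, -0.1565)  len=0.8150
  (v7,v10,v11) [-+-] → (0.474912, 1.53977, -0.1565)–(0, 1.7365, -0.1565)  len=0.5140
  (v7,v11,v4) [--+] → (1.2105, 1.88214, -0.1565)–(1.68541, 1.68541, -0.1565)  len=0.5140
  (v4,v11,v8) [+-+] → (1.2105, 1.88214, -0.1565)–(0, 2.3835, -0.1565)  len=1.3102
  (v10,v14,v11) [++-] → (-0.752946, 1.42459, -0.1565)–(0, 1.7365, -0.1565)  len=0.8150
  (v11,v14,v15) [-+-] → (-0.752946, 1.42459, -0.1565)–(-1.22786, 1.22786, -0.1565)  len=0.5140
  (v11,v15,v8) [--+] → (-0.474912, 2.18677, -0.1565)–(0, 2.3835, -0.1565)  len=0.5140
  (v8,v15,v12) [+-+] → (-0.474912, 2.18677, -0.1565)–(-1.68541, 1.68541, -0.1565)  len=1.3102
  (v14,v18,v15) [++-] → (-1.53977, 0.474912, -0.1565)–(-1.22786, 1.22786, -0.1565)  len=0.8150
  (v15,v18,v19) [-+-] → (-1.53977, 0.474912, -0.1565)–(-1.7365, 0, -0.1565)  len=0.5140
  (v15,v19,v12) [--+] → (-1.88214, 1.2105, -0.1565)–(-1.68541, 1.68541, -0.1565)  len=0.5140
  (v12,v19,v16) [+-+] → (-1.88214, 1.2105, -0.1565)–(-2.3835, 0, -0.1565)  len=1.3102
  (v18,v22,v19) [++-] → (-1.42459, -0.752946, -0.1565)–(-1.7365, 0, -0.1565)  len=0.8150
  (v19,v22,v23) [-+-] → (-1.42459, -0.752946, -0.1565)–(-1.22786, -1.22786, -0.1565)  len=0.5140
  (v19,v23,v16) [--+] → (-2.18677, -0.474912, -0.1565)–(-2.3835, 0, -0.1565)  len=0.5140
  (v16,v23,v20) [+-+] → (-2.18677, -0.474912, -0.1565)–(-1.68541, -1.68541, -0.1565)  len=1.3102
  (v22,v26,v23) [++-] → (-0.474912, -1.53977, -0.1565)–(-1.22786, -1.22786, -0.1565)  len=0.8150
  (v23,v26,v27) [-+-] → (-0.474912, -1.53977, -0.1565)–(0, -1.7365, -0.1565)  len=0.5140
  (v23,v27,v20) [--+] → (-1.2105, -1.88214, -0.1565)–(-1.68541, -1.68541, -0.1565)  len=0.5140
  (v20,v27,v24) [+-+] → (-1.2105, -1.88214, -0.1565)–(0, -2.3835, -0.1565)  len=1.3102
  (v26,v30,v27) [++-] → (0.752946, -1.42459, -0.1565)–(0, -1.7365, -0.1565)  len=0.8150
  (v27,v30,v31) [-+-] → (0.752946, -1.42459, -0.1565)–(1.22786, -1.22786, -0.1565)  len=0.5140
  (v27,v31,v24) [--+] → (0.474912, -2.18677, -0.1565)–(0, -2.3835, -0.1565)  len=0.5140
  (v24,v31,v28) [+-+] → (0.474912, -2.18677, -0.1565)–(1.68541, -1.68541, -0.1565)  len=1.3102
  (v30,v2,v31) [++-] → (1.53977, -0.474912, -0.1565)–(1.22786, -1.22786, -0.1565)  len=0.8150
  (v31,v2,v3) [-+-] → (1.53977, -0.474912, -0.1565)–(1.7365, 0, -0.1565)  len=0.5140
  (v31,v3,v28) [--+] → (1.88214, -1.2105, -0.1565)–(1.68541, -1.68541, -0.1565)  len=0.5140
  (v28,v3,v0) [+-+] → (1.88214, -1.2105, -0.1565)–(2.3835, 0, -0.1565)  len=1.3102

Chained into 2 loop(s):
  loop 1: 16 segments, perimeter = 10.6323
  loop 2: 16 segments, perimeter = 14.5941
Total perimeter = 25.226


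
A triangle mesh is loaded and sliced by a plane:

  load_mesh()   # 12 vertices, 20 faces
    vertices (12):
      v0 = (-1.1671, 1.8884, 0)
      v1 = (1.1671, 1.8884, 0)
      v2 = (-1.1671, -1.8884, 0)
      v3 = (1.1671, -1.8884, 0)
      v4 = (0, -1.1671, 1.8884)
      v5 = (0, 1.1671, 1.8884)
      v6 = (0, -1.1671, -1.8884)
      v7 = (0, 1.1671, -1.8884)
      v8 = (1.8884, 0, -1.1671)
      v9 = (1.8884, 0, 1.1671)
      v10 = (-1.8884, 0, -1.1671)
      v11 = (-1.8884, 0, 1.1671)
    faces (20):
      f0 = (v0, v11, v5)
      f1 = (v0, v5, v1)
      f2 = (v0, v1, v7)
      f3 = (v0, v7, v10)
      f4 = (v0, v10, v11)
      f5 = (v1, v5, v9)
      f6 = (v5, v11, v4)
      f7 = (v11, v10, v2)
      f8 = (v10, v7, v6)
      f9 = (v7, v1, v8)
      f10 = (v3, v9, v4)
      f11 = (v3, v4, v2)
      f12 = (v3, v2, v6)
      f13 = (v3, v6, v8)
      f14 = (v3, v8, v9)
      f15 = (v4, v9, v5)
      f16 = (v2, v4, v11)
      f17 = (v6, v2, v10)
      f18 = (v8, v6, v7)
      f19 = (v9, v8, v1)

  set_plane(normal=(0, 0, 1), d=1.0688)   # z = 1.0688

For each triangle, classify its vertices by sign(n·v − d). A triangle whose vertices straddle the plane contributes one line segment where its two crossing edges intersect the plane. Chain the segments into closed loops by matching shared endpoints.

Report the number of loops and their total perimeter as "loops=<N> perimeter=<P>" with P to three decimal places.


Straddling triangles (10 of 20):
  (v0,v11,v5) [-++] → (-1.82765, 0.159052, 1.0688)–(-0.506543, 1.48016, 1.0688)  len=1.8683
  (v0,v5,v1) [-+-] → (-0.506543, 1.48016, 1.0688)–(0.506543, 1.48016, 1.0688)  len=1.0131
  (v0,v10,v11) [--+] → (-1.8884, 0, 1.0688)–(-1.82765, 0.159052, 1.0688)  len=0.1703
  (v1,v5,v9) [-++] → (0.506543, 1.48016, 1.0688)–(1.82765, 0.159052, 1.0688)  len=1.8683
  (v11,v10,v2) [+--] → (-1.8884, 0, 1.0688)–(-1.82765, -0.159052, 1.0688)  len=0.1703
  (v3,v9,v4) [-++] → (1.82765, -0.159052, 1.0688)–(0.506543, -1.48016, 1.0688)  len=1.8683
  (v3,v4,v2) [-+-] → (0.506543, -1.48016, 1.0688)–(-0.506543, -1.48016, 1.0688)  len=1.0131
  (v3,v8,v9) [--+] → (1.8884, 0, 1.0688)–(1.82765, -0.159052, 1.0688)  len=0.1703
  (v2,v4,v11) [-++] → (-0.506543, -1.48016, 1.0688)–(-1.82765, -0.159052, 1.0688)  len=1.8683
  (v9,v8,v1) [+--] → (1.8884, 0, 1.0688)–(1.82765, 0.159052, 1.0688)  len=0.1703

Chained into 1 loop(s):
  loop 1: 10 segments, perimeter = 10.1805
Total perimeter = 10.181

loops=1 perimeter=10.181


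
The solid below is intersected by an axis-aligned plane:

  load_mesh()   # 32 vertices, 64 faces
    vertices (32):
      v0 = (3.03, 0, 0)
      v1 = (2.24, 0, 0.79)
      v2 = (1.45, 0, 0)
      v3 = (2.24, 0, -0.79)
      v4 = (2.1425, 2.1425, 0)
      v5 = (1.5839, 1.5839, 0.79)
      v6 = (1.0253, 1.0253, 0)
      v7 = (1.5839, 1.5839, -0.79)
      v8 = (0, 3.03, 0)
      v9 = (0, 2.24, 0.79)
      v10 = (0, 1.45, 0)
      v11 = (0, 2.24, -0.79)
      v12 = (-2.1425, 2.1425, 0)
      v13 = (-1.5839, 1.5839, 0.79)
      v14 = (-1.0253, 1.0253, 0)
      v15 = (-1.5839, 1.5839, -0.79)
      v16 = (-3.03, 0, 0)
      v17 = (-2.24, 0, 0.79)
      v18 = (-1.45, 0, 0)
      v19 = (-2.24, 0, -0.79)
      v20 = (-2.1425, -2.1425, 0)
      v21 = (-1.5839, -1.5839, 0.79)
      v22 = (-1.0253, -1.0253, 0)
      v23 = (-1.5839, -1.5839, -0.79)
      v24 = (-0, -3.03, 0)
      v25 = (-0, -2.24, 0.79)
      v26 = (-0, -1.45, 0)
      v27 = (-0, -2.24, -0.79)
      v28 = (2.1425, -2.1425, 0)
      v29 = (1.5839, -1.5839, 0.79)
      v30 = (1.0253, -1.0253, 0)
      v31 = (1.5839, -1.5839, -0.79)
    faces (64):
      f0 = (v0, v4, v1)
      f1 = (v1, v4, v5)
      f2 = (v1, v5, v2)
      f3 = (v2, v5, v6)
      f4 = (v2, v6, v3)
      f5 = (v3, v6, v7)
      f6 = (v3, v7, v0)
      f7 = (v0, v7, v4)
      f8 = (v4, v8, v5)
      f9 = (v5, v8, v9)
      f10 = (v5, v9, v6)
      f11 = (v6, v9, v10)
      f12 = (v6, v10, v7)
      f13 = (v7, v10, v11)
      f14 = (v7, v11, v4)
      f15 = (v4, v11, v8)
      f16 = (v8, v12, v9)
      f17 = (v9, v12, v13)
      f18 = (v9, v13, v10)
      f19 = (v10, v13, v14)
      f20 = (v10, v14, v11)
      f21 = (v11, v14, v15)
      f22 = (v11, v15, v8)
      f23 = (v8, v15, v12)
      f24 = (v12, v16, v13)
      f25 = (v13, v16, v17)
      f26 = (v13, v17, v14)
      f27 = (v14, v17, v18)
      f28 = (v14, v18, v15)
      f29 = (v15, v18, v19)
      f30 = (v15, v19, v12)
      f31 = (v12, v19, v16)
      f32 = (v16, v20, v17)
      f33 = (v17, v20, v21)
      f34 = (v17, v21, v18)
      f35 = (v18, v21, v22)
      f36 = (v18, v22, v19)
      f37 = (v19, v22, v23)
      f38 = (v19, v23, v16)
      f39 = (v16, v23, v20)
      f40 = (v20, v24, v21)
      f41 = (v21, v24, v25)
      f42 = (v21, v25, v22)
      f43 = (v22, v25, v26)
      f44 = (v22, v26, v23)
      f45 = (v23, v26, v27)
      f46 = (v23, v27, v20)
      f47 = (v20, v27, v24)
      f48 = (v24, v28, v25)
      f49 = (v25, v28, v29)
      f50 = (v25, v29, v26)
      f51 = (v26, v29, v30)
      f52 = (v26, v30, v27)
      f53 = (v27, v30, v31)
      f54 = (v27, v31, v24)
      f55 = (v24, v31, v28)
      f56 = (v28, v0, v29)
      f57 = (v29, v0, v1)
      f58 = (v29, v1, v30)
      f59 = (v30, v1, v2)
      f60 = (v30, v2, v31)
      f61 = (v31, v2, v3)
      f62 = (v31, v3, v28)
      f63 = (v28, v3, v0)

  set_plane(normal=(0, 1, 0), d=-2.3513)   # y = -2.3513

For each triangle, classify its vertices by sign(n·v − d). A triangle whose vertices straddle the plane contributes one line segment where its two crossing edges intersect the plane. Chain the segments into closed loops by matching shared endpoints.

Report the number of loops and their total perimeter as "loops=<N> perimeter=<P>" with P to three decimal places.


loops=1 perimeter=7.094

Straddling triangles (6 of 64):
  (v20,v24,v21) [+-+] → (-1.63844, -2.3513, 0)–(-0.743374, -2.3513, 0.370772)  len=0.9688
  (v21,v24,v25) [+-+] → (-0.743374, -2.3513, 0.370772)–(0, -2.3513, 0.6787)  len=0.8046
  (v20,v27,v24) [++-] → (0, -2.3513, -0.6787)–(-1.63844, -2.3513, 0)  len=1.7734
  (v24,v28,v25) [-++] → (1.63844, -2.3513, 0)–(0, -2.3513, 0.6787)  len=1.7734
  (v27,v31,v24) [++-] → (0.743374, -2.3513, -0.370772)–(0, -2.3513, -0.6787)  len=0.8046
  (v24,v31,v28) [-++] → (0.743374, -2.3513, -0.370772)–(1.63844, -2.3513, 0)  len=0.9688

Chained into 1 loop(s):
  loop 1: 6 segments, perimeter = 7.0938
Total perimeter = 7.094


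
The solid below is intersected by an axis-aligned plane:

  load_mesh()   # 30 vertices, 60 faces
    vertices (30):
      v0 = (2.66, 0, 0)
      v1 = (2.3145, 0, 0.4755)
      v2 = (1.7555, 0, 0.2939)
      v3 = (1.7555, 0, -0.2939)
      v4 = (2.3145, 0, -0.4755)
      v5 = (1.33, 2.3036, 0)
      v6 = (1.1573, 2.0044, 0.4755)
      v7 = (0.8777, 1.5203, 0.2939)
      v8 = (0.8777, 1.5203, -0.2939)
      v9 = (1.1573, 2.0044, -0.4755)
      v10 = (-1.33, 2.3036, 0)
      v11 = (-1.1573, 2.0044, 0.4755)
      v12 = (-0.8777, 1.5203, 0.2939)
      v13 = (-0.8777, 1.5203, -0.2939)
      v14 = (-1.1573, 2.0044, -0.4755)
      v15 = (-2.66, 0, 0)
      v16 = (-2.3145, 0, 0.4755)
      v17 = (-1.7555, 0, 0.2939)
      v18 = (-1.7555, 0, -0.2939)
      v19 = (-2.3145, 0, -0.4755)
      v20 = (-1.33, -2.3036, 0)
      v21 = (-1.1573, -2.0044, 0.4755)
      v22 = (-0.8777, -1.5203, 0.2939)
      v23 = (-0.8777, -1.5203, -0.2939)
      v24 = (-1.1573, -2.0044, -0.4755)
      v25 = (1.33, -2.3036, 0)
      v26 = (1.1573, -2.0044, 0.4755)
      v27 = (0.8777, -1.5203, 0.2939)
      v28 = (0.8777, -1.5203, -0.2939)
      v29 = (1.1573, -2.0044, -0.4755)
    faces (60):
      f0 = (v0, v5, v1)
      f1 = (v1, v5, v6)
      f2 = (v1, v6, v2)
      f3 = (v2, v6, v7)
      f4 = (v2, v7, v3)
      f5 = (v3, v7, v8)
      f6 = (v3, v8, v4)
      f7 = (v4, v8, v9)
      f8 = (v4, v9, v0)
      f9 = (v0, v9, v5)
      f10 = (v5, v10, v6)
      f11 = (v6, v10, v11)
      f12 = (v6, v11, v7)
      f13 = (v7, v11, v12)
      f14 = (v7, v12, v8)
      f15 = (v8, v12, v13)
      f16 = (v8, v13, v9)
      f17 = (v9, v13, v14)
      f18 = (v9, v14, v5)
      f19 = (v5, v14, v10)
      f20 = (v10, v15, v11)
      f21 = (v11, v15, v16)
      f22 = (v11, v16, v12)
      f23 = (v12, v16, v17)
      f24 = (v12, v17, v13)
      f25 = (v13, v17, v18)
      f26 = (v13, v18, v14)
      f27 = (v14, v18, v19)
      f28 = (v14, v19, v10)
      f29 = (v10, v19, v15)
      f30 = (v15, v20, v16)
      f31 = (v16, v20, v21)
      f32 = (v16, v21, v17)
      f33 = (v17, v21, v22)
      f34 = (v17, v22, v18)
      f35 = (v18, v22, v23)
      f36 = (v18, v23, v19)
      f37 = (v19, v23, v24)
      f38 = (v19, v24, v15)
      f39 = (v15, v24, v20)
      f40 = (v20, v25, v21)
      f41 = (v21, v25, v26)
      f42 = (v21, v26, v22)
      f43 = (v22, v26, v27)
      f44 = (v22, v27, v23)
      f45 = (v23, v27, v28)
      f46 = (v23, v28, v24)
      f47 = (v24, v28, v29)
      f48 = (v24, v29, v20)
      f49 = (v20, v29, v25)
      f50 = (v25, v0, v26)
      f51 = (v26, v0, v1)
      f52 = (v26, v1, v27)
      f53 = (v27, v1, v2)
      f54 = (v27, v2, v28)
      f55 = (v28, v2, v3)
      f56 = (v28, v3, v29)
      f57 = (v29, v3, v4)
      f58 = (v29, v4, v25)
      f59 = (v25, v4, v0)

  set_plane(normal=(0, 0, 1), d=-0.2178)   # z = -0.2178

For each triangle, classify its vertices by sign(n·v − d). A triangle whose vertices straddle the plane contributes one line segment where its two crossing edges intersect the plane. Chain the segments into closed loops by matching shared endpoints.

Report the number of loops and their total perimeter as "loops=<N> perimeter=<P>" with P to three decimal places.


loops=2 perimeter=25.543

Straddling triangles (24 of 60):
  (v2,v7,v3) [++-] → (1.64185, 0.196827, -0.2178)–(1.7555, 0, -0.2178)  len=0.2273
  (v3,v7,v8) [-+-] → (1.64185, 0.196827, -0.2178)–(0.8777, 1.5203, -0.2178)  len=1.5282
  (v4,v9,v0) [--+] → (1.9717, 0.918104, -0.2178)–(2.50175, 0, -0.2178)  len=1.0601
  (v0,v9,v5) [+-+] → (1.9717, 0.918104, -0.2178)–(1.2509, 2.16655, -0.2178)  len=1.4416
  (v7,v12,v8) [++-] → (0.650436, 1.5203, -0.2178)–(0.8777, 1.5203, -0.2178)  len=0.2273
  (v8,v12,v13) [-+-] → (0.650436, 1.5203, -0.2178)–(-0.8777, 1.5203, -0.2178)  len=1.5281
  (v9,v14,v5) [--+] → (0.190707, 2.16655, -0.2178)–(1.2509, 2.16655, -0.2178)  len=1.0602
  (v5,v14,v10) [+-+] → (0.190707, 2.16655, -0.2178)–(-1.2509, 2.16655, -0.2178)  len=1.4416
  (v12,v17,v13) [++-] → (-0.991345, 1.32347, -0.2178)–(-0.8777, 1.5203, -0.2178)  len=0.2273
  (v13,v17,v18) [-+-] → (-0.991345, 1.32347, -0.2178)–(-1.7555, 0, -0.2178)  len=1.5282
  (v14,v19,v10) [--+] → (-1.78094, 1.24845, -0.2178)–(-1.2509, 2.16655, -0.2178)  len=1.0601
  (v10,v19,v15) [+-+] → (-1.78094, 1.24845, -0.2178)–(-2.50175, 0, -0.2178)  len=1.4416
  (v17,v22,v18) [++-] → (-1.64185, -0.196827, -0.2178)–(-1.7555, 0, -0.2178)  len=0.2273
  (v18,v22,v23) [-+-] → (-1.64185, -0.196827, -0.2178)–(-0.8777, -1.5203, -0.2178)  len=1.5282
  (v19,v24,v15) [--+] → (-1.9717, -0.918104, -0.2178)–(-2.50175, 0, -0.2178)  len=1.0601
  (v15,v24,v20) [+-+] → (-1.9717, -0.918104, -0.2178)–(-1.2509, -2.16655, -0.2178)  len=1.4416
  (v22,v27,v23) [++-] → (-0.650436, -1.5203, -0.2178)–(-0.8777, -1.5203, -0.2178)  len=0.2273
  (v23,v27,v28) [-+-] → (-0.650436, -1.5203, -0.2178)–(0.8777, -1.5203, -0.2178)  len=1.5281
  (v24,v29,v20) [--+] → (-0.190707, -2.16655, -0.2178)–(-1.2509, -2.16655, -0.2178)  len=1.0602
  (v20,v29,v25) [+-+] → (-0.190707, -2.16655, -0.2178)–(1.2509, -2.16655, -0.2178)  len=1.4416
  (v27,v2,v28) [++-] → (0.991345, -1.32347, -0.2178)–(0.8777, -1.5203, -0.2178)  len=0.2273
  (v28,v2,v3) [-+-] → (0.991345, -1.32347, -0.2178)–(1.7555, 0, -0.2178)  len=1.5282
  (v29,v4,v25) [--+] → (1.78094, -1.24845, -0.2178)–(1.2509, -2.16655, -0.2178)  len=1.0601
  (v25,v4,v0) [+-+] → (1.78094, -1.24845, -0.2178)–(2.50175, 0, -0.2178)  len=1.4416

Chained into 2 loop(s):
  loop 1: 12 segments, perimeter = 10.5329
  loop 2: 12 segments, perimeter = 15.0104
Total perimeter = 25.543


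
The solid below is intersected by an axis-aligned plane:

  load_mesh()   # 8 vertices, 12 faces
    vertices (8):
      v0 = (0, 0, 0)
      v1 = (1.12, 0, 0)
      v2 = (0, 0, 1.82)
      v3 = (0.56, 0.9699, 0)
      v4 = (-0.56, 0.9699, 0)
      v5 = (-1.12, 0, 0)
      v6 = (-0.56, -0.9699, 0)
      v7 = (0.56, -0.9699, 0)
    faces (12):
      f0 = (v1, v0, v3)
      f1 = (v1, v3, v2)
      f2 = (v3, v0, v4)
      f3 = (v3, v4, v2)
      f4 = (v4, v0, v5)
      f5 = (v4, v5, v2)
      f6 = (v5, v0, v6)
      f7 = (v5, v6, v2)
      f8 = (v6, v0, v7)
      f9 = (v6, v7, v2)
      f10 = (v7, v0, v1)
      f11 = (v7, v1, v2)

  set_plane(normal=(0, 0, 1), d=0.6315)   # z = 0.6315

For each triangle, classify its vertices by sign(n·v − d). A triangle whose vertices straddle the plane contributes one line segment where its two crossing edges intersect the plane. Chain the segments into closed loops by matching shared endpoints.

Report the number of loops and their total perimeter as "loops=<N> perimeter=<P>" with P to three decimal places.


loops=1 perimeter=4.388

Straddling triangles (6 of 12):
  (v1,v3,v2) [--+] → (0.365692, 0.633366, 0.6315)–(0.731385, 0, 0.6315)  len=0.7314
  (v3,v4,v2) [--+] → (-0.365692, 0.633366, 0.6315)–(0.365692, 0.633366, 0.6315)  len=0.7314
  (v4,v5,v2) [--+] → (-0.731385, 0, 0.6315)–(-0.365692, 0.633366, 0.6315)  len=0.7314
  (v5,v6,v2) [--+] → (-0.365692, -0.633366, 0.6315)–(-0.731385, 0, 0.6315)  len=0.7314
  (v6,v7,v2) [--+] → (0.365692, -0.633366, 0.6315)–(-0.365692, -0.633366, 0.6315)  len=0.7314
  (v7,v1,v2) [--+] → (0.731385, 0, 0.6315)–(0.365692, -0.633366, 0.6315)  len=0.7314

Chained into 1 loop(s):
  loop 1: 6 segments, perimeter = 4.3882
Total perimeter = 4.388


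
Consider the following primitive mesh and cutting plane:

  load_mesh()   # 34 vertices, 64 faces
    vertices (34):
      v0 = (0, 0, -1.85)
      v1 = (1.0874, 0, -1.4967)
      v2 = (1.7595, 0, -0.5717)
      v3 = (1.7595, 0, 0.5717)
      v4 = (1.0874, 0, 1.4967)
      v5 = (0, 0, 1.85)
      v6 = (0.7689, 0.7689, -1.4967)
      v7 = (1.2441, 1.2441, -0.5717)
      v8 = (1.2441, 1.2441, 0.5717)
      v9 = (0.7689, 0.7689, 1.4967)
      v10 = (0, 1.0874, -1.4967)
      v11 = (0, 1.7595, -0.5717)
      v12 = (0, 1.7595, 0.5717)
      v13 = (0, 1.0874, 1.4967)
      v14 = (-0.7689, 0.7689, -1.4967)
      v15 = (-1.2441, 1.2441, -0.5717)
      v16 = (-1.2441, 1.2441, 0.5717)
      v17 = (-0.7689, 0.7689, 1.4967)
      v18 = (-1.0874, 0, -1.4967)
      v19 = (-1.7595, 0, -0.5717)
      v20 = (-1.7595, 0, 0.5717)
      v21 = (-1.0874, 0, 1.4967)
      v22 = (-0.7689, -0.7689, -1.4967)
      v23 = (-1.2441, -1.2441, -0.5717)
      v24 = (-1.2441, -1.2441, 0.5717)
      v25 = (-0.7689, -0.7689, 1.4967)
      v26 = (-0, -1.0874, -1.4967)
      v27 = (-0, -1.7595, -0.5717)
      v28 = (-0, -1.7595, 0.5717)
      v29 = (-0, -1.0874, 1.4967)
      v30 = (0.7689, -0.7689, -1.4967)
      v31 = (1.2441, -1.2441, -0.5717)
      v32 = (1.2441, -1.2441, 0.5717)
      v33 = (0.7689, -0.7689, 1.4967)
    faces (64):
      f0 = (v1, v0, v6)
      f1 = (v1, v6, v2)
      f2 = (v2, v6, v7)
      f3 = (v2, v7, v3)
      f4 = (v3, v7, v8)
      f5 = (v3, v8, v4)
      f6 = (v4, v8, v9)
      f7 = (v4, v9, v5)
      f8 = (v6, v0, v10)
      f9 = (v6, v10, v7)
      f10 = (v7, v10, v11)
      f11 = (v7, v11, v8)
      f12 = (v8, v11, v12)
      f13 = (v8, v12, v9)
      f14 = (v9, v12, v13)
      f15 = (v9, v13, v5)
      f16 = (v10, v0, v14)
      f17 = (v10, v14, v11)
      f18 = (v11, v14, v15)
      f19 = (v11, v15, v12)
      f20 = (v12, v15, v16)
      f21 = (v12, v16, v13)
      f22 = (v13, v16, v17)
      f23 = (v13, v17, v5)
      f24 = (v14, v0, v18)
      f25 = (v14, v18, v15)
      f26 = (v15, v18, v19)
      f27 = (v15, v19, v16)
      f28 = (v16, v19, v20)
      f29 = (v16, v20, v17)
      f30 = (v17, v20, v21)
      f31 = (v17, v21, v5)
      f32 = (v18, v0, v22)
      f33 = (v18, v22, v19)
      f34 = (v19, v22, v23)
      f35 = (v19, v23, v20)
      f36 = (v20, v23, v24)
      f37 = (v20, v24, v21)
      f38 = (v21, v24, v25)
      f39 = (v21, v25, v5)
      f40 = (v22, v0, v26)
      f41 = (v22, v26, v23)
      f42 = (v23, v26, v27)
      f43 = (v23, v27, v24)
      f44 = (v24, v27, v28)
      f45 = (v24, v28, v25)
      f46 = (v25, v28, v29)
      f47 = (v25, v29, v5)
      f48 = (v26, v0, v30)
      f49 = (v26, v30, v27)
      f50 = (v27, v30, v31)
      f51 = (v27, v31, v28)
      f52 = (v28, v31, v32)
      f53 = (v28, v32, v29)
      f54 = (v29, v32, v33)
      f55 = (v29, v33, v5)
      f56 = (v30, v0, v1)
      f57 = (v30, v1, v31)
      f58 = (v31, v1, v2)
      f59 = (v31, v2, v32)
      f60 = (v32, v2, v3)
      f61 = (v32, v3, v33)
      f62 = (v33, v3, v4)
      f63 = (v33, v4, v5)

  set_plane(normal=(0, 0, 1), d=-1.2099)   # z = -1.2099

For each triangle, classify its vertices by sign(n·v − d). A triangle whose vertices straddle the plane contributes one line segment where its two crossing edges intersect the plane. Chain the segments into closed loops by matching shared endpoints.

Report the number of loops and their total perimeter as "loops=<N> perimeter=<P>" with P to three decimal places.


Straddling triangles (16 of 64):
  (v1,v6,v2) [--+] → (1.07604, 0.530499, -1.2099)–(1.29579, 0, -1.2099)  len=0.5742
  (v2,v6,v7) [+-+] → (1.07604, 0.530499, -1.2099)–(0.916238, 0.916238, -1.2099)  len=0.4175
  (v6,v10,v7) [--+] → (0.385738, 1.13599, -1.2099)–(0.916238, 0.916238, -1.2099)  len=0.5742
  (v7,v10,v11) [+-+] → (0.385738, 1.13599, -1.2099)–(0, 1.29579, -1.2099)  len=0.4175
  (v10,v14,v11) [--+] → (-0.530499, 1.07604, -1.2099)–(0, 1.29579, -1.2099)  len=0.5742
  (v11,v14,v15) [+-+] → (-0.530499, 1.07604, -1.2099)–(-0.916238, 0.916238, -1.2099)  len=0.4175
  (v14,v18,v15) [--+] → (-1.13599, 0.385738, -1.2099)–(-0.916238, 0.916238, -1.2099)  len=0.5742
  (v15,v18,v19) [+-+] → (-1.13599, 0.385738, -1.2099)–(-1.29579, 0, -1.2099)  len=0.4175
  (v18,v22,v19) [--+] → (-1.07604, -0.530499, -1.2099)–(-1.29579, 0, -1.2099)  len=0.5742
  (v19,v22,v23) [+-+] → (-1.07604, -0.530499, -1.2099)–(-0.916238, -0.916238, -1.2099)  len=0.4175
  (v22,v26,v23) [--+] → (-0.385738, -1.13599, -1.2099)–(-0.916238, -0.916238, -1.2099)  len=0.5742
  (v23,v26,v27) [+-+] → (-0.385738, -1.13599, -1.2099)–(0, -1.29579, -1.2099)  len=0.4175
  (v26,v30,v27) [--+] → (0.530499, -1.07604, -1.2099)–(0, -1.29579, -1.2099)  len=0.5742
  (v27,v30,v31) [+-+] → (0.530499, -1.07604, -1.2099)–(0.916238, -0.916238, -1.2099)  len=0.4175
  (v30,v1,v31) [--+] → (1.13599, -0.385738, -1.2099)–(0.916238, -0.916238, -1.2099)  len=0.5742
  (v31,v1,v2) [+-+] → (1.13599, -0.385738, -1.2099)–(1.29579, 0, -1.2099)  len=0.4175

Chained into 1 loop(s):
  loop 1: 16 segments, perimeter = 7.9339
Total perimeter = 7.934

loops=1 perimeter=7.934


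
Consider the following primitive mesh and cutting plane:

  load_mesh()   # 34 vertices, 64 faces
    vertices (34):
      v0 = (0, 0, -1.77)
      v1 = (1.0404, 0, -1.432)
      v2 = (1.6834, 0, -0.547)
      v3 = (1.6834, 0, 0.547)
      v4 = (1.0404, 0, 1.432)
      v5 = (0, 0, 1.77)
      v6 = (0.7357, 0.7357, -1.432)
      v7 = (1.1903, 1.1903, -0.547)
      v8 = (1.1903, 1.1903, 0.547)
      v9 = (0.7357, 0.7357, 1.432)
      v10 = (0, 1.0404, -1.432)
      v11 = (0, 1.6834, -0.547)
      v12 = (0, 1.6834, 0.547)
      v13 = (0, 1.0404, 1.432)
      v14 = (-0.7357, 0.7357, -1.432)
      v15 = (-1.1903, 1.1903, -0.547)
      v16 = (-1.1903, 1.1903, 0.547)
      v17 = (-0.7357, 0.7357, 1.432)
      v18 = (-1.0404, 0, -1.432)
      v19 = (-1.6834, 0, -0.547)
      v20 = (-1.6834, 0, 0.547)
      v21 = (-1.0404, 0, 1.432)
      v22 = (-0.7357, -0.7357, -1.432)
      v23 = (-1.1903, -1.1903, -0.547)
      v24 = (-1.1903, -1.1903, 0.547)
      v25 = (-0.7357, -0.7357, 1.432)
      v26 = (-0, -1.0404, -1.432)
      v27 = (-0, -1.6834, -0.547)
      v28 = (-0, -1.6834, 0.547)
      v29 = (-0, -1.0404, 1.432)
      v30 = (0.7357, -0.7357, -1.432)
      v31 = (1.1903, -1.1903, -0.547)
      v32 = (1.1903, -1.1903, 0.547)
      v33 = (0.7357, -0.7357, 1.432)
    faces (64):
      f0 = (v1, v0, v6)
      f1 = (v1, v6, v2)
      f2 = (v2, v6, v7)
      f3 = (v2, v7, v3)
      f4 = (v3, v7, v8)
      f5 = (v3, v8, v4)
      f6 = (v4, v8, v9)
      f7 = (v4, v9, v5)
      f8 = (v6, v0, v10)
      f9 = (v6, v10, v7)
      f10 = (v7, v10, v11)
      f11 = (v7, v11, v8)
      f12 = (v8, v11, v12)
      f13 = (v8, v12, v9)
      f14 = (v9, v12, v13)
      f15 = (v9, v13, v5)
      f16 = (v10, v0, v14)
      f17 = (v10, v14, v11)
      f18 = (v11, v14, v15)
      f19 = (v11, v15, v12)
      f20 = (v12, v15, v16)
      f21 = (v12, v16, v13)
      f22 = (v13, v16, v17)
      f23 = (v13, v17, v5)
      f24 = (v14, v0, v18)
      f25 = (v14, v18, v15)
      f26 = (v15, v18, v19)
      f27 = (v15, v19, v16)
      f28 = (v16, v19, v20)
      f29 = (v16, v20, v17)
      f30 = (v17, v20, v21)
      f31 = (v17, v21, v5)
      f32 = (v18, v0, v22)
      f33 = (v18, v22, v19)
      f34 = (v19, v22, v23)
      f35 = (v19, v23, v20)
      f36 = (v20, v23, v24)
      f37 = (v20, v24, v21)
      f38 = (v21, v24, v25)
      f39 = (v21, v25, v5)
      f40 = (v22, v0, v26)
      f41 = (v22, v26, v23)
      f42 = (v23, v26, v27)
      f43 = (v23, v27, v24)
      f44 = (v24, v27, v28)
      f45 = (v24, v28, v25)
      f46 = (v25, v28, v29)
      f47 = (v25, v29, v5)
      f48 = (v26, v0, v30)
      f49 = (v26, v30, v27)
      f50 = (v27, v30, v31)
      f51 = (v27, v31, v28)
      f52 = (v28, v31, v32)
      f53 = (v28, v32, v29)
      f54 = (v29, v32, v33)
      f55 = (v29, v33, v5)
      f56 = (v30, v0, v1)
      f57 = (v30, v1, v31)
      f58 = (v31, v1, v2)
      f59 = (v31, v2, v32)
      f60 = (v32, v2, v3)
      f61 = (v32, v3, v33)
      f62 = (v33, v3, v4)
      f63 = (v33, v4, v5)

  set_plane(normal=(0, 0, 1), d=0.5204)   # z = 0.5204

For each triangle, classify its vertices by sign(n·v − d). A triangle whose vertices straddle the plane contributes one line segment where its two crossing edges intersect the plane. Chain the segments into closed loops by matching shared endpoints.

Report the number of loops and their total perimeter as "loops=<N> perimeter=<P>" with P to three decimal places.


loops=1 perimeter=10.307

Straddling triangles (16 of 64):
  (v2,v7,v3) [--+] → (1.67141, 0.0289415, 0.5204)–(1.6834, 0, 0.5204)  len=0.0313
  (v3,v7,v8) [+-+] → (1.67141, 0.0289415, 0.5204)–(1.1903, 1.1903, 0.5204)  len=1.2571
  (v7,v11,v8) [--+] → (1.16136, 1.20229, 0.5204)–(1.1903, 1.1903, 0.5204)  len=0.0313
  (v8,v11,v12) [+-+] → (1.16136, 1.20229, 0.5204)–(0, 1.6834, 0.5204)  len=1.2571
  (v11,v15,v12) [--+] → (-0.0289415, 1.67141, 0.5204)–(0, 1.6834, 0.5204)  len=0.0313
  (v12,v15,v16) [+-+] → (-0.0289415, 1.67141, 0.5204)–(-1.1903, 1.1903, 0.5204)  len=1.2571
  (v15,v19,v16) [--+] → (-1.20229, 1.16136, 0.5204)–(-1.1903, 1.1903, 0.5204)  len=0.0313
  (v16,v19,v20) [+-+] → (-1.20229, 1.16136, 0.5204)–(-1.6834, 0, 0.5204)  len=1.2571
  (v19,v23,v20) [--+] → (-1.67141, -0.0289415, 0.5204)–(-1.6834, 0, 0.5204)  len=0.0313
  (v20,v23,v24) [+-+] → (-1.67141, -0.0289415, 0.5204)–(-1.1903, -1.1903, 0.5204)  len=1.2571
  (v23,v27,v24) [--+] → (-1.16136, -1.20229, 0.5204)–(-1.1903, -1.1903, 0.5204)  len=0.0313
  (v24,v27,v28) [+-+] → (-1.16136, -1.20229, 0.5204)–(0, -1.6834, 0.5204)  len=1.2571
  (v27,v31,v28) [--+] → (0.0289415, -1.67141, 0.5204)–(0, -1.6834, 0.5204)  len=0.0313
  (v28,v31,v32) [+-+] → (0.0289415, -1.67141, 0.5204)–(1.1903, -1.1903, 0.5204)  len=1.2571
  (v31,v2,v32) [--+] → (1.20229, -1.16136, 0.5204)–(1.1903, -1.1903, 0.5204)  len=0.0313
  (v32,v2,v3) [+-+] → (1.20229, -1.16136, 0.5204)–(1.6834, 0, 0.5204)  len=1.2571

Chained into 1 loop(s):
  loop 1: 16 segments, perimeter = 10.3072
Total perimeter = 10.307
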